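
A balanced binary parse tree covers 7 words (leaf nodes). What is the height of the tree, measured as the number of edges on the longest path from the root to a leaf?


In a balanced binary tree with n leaves the deepest leaf is ceil(log2(n)) edges below the root.
log2(7) = 2.8074
ceil(2.8074) = 3
height (edges) = 3

3


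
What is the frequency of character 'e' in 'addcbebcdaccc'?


Scanning 'addcbebcdaccc' for 'e':
  Position 5: 'e' -> MATCH (count: 1)
Total occurrences of 'e': 1

1


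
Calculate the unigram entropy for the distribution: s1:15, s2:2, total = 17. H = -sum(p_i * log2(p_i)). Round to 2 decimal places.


Computing entropy H = -sum(p_i * log2(p_i)):
  s1: p = 15/17 = 0.8824, -p*log2(p) = 0.1593
  s2: p = 2/17 = 0.1176, -p*log2(p) = 0.3632
H = sum of terms = 0.5225
Rounded to 2 decimals: 0.52

0.52


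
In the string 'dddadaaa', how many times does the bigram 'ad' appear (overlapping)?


Scanning 'dddadaaa' for bigram 'ad':
  Position 0: 'dd' -> no
  Position 1: 'dd' -> no
  Position 2: 'da' -> no
  Position 3: 'ad' -> MATCH
  Position 4: 'da' -> no
  Position 5: 'aa' -> no
  Position 6: 'aa' -> no
Total matches: 1

1


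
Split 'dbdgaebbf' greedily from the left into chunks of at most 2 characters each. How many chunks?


'dbdgaebbf' has 9 characters.
Chunking with max size 2:
  Chunk 1: 'db' (positions 0-1)
  Chunk 2: 'dg' (positions 2-3)
  Chunk 3: 'ae' (positions 4-5)
  Chunk 4: 'bb' (positions 6-7)
  Chunk 5: 'f' (positions 8-8)
Total chunks: ceil(9 / 2) = 5

5


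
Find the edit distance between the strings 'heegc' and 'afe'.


Building DP table for s1='heegc' (len 5) and s2='afe' (len 3):
       a  f  e
    0  1  2  3
  h 1  1  2  3
  e 2  2  2  2
  e 3  3  3  2
  g 4  4  4  3
  c 5  5  5  4
Edit distance = dp[5][3] = 4

4


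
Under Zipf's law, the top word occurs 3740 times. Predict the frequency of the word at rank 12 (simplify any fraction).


Zipf's law: freq(rank) = f1 / rank
f1 = 3740, rank = 12
freq = 3740 / 12
GCD(3740, 12) = 4
Simplified: 935/3

935/3


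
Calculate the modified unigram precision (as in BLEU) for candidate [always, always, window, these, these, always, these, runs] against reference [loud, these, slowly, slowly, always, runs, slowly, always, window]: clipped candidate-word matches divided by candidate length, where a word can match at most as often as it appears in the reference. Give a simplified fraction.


Reference word counts: {'always': 2, 'loud': 1, 'runs': 1, 'slowly': 3, 'these': 1, 'window': 1}
Checking each candidate word (with clipping):
  'always' -> in reference (ref count 2, used 1/2) -> match (matches: 1)
  'always' -> in reference (ref count 2, used 2/2) -> match (matches: 2)
  'window' -> in reference (ref count 1, used 1/1) -> match (matches: 3)
  'these' -> in reference (ref count 1, used 1/1) -> match (matches: 4)
  'these' -> ref count 1 already used up (1/1) -> clipped, no match (matches: 4)
  'always' -> ref count 2 already used up (2/2) -> clipped, no match (matches: 4)
  'these' -> ref count 1 already used up (1/1) -> clipped, no match (matches: 4)
  'runs' -> in reference (ref count 1, used 1/1) -> match (matches: 5)
Clipped matches: 5, Candidate length: 8
Precision = 5/8

5/8


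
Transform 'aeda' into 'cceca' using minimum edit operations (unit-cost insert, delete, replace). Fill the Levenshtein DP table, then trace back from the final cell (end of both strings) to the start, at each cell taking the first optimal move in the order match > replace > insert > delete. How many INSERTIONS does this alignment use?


Edit distance = 3. Backtracking from cell (4, 5) with preference match > replace > insert > delete,
then listing the resulting alignment 'aeda' -> 'cceca' left to right:
  Step 1: insert 'c' [insertion #1]
  Step 2: replace a->c
  Step 3: keep 'e'
  Step 4: replace d->c
  Step 5: keep 'a'
Total insertions: 1

1


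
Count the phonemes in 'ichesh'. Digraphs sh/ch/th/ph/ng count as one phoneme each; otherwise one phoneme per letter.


Parsing 'ichesh' greedily, digraphs first:
  'i' -> vowel phoneme (phonemes so far: 1)
  'ch' -> digraph (1 consonant phoneme) (phonemes so far: 2)
  'e' -> vowel phoneme (phonemes so far: 3)
  'sh' -> digraph (1 consonant phoneme) (phonemes so far: 4)
Total phonemes: 4

4


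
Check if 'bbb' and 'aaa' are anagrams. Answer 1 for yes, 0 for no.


Sort characters of 'bbb': 'bbb'
Sort characters of 'aaa': 'aaa'
Sorted forms differ -> they are NOT anagrams
Result: 0

0


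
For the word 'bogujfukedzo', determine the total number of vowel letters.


Scanning each character of 'bogujfukedzo':
  Position 1: 'b' -> consonant (running count: 0)
  Position 2: 'o' -> vowel (running count: 1)
  Position 3: 'g' -> consonant (running count: 1)
  Position 4: 'u' -> vowel (running count: 2)
  Position 5: 'j' -> consonant (running count: 2)
  Position 6: 'f' -> consonant (running count: 2)
  Position 7: 'u' -> vowel (running count: 3)
  Position 8: 'k' -> consonant (running count: 3)
  Position 9: 'e' -> vowel (running count: 4)
  Position 10: 'd' -> consonant (running count: 4)
  Position 11: 'z' -> consonant (running count: 4)
  Position 12: 'o' -> vowel (running count: 5)
Total vowels: 5

5


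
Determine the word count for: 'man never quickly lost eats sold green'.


Counting words by splitting on spaces:
  Word 1: 'man'
  Word 2: 'never'
  Word 3: 'quickly'
  Word 4: 'lost'
  Word 5: 'eats'
  Word 6: 'sold'
  Word 7: 'green'
Total words: 7

7


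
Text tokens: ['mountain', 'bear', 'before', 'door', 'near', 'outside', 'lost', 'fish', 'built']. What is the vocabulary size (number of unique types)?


Listing all tokens and tracking unique types:
  Token 1: 'mountain' -> NEW (unique so far: 1)
  Token 2: 'bear' -> NEW (unique so far: 2)
  Token 3: 'before' -> NEW (unique so far: 3)
  Token 4: 'door' -> NEW (unique so far: 4)
  Token 5: 'near' -> NEW (unique so far: 5)
  Token 6: 'outside' -> NEW (unique so far: 6)
  Token 7: 'lost' -> NEW (unique so far: 7)
  Token 8: 'fish' -> NEW (unique so far: 8)
  Token 9: 'built' -> NEW (unique so far: 9)
Unique types: ('bear', 'before', 'built', 'door', 'fish', 'lost', 'mountain', 'near', 'outside')
Vocabulary size: 9

9


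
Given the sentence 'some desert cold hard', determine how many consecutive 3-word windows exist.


Word trigrams from [4] words:
  Trigram 1: (some desert cold)
  Trigram 2: (desert cold hard)
Total word trigrams: 4 - 2 = 2

2


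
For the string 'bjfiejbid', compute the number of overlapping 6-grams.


String 'bjfiejbid' has length L = 9.
Number of overlapping n-grams = L - n + 1
Substituting: 9 - 6 + 1 = 4

4


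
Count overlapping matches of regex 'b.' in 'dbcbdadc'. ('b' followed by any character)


Pattern: b. means 'b' followed by any character.
Scanning 'dbcbdadc' position-by-position:
  Pos 0: window 'db' -> no
  Pos 1: window 'bc' -> MATCH
  Pos 2: window 'cb' -> no
  Pos 3: window 'bd' -> MATCH
  Pos 4: window 'da' -> no
  Pos 5: window 'ad' -> no
  Pos 6: window 'dc' -> no
  Pos 7: window 'c' -> no
Total matches: 2

2


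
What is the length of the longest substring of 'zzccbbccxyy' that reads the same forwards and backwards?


Scanning 'zzccbbccxyy' for palindromic substrings.
Substring at positions 2-7: 'ccbbcc'.
Check: reverse('ccbbcc') = 'ccbbcc' -> palindrome confirmed.
Neighbouring characters ('z' / 'x') break symmetry, so it cannot extend further.
No longer palindromic substring exists; longest length = 6

6


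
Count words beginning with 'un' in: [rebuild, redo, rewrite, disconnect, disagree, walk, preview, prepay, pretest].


Checking each word for prefix 'un':
  'rebuild' -> no (count: 0)
  'redo' -> no (count: 0)
  'rewrite' -> no (count: 0)
  'disconnect' -> no (count: 0)
  'disagree' -> no (count: 0)
  'walk' -> no (count: 0)
  'preview' -> no (count: 0)
  'prepay' -> no (count: 0)
  'pretest' -> no (count: 0)
Total with prefix 'un': 0

0


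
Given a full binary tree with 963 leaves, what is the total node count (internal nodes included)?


Leaf nodes (terminals): 963
Internal nodes = n - 1 = 963 - 1 = 962
Total = leaves + internal = 963 + 962 = 1925

1925


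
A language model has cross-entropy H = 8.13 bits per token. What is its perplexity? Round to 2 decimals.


Perplexity formula: PP = 2^H
H = 8.13
PP = 2^8.13
Decompose: 2^8.13 = 2^8 * 2^0.13
2^8 = 256, 2^0.13 ~ 1.0942937
PP ~ 256 * 1.0942937 = 280.1391872
Rounded to 2 decimals: 280.14

280.14


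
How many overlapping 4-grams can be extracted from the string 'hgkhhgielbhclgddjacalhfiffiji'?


String 'hgkhhgielbhclgddjacalhfiffiji' has length L = 29.
Number of overlapping n-grams = L - n + 1
Substituting: 29 - 4 + 1 = 26

26


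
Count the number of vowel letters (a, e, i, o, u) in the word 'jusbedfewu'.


Scanning each character of 'jusbedfewu':
  Position 1: 'j' -> consonant (running count: 0)
  Position 2: 'u' -> vowel (running count: 1)
  Position 3: 's' -> consonant (running count: 1)
  Position 4: 'b' -> consonant (running count: 1)
  Position 5: 'e' -> vowel (running count: 2)
  Position 6: 'd' -> consonant (running count: 2)
  Position 7: 'f' -> consonant (running count: 2)
  Position 8: 'e' -> vowel (running count: 3)
  Position 9: 'w' -> consonant (running count: 3)
  Position 10: 'u' -> vowel (running count: 4)
Total vowels: 4

4


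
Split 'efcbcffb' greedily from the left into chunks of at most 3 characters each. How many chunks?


'efcbcffb' has 8 characters.
Chunking with max size 3:
  Chunk 1: 'efc' (positions 0-2)
  Chunk 2: 'bcf' (positions 3-5)
  Chunk 3: 'fb' (positions 6-7)
Total chunks: ceil(8 / 3) = 3

3


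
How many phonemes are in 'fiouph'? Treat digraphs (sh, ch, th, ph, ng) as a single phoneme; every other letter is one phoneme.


Parsing 'fiouph' greedily, digraphs first:
  'f' -> consonant phoneme (phonemes so far: 1)
  'i' -> vowel phoneme (phonemes so far: 2)
  'o' -> vowel phoneme (phonemes so far: 3)
  'u' -> vowel phoneme (phonemes so far: 4)
  'ph' -> digraph (1 consonant phoneme) (phonemes so far: 5)
Total phonemes: 5

5


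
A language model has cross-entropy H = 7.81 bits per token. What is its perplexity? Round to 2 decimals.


Perplexity formula: PP = 2^H
H = 7.81
PP = 2^7.81
Decompose: 2^7.81 = 2^7 * 2^0.81
2^7 = 128, 2^0.81 ~ 1.7532114
PP ~ 128 * 1.7532114 = 224.4110592
Rounded to 2 decimals: 224.41

224.41


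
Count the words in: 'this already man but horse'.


Counting words by splitting on spaces:
  Word 1: 'this'
  Word 2: 'already'
  Word 3: 'man'
  Word 4: 'but'
  Word 5: 'horse'
Total words: 5

5


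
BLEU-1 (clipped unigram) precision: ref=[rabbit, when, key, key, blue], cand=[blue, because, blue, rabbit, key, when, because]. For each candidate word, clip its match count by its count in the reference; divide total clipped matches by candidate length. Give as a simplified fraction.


Reference word counts: {'blue': 1, 'key': 2, 'rabbit': 1, 'when': 1}
Checking each candidate word (with clipping):
  'blue' -> in reference (ref count 1, used 1/1) -> match (matches: 1)
  'because' -> not in reference -> no match (matches: 1)
  'blue' -> ref count 1 already used up (1/1) -> clipped, no match (matches: 1)
  'rabbit' -> in reference (ref count 1, used 1/1) -> match (matches: 2)
  'key' -> in reference (ref count 2, used 1/2) -> match (matches: 3)
  'when' -> in reference (ref count 1, used 1/1) -> match (matches: 4)
  'because' -> not in reference -> no match (matches: 4)
Clipped matches: 4, Candidate length: 7
Precision = 4/7

4/7


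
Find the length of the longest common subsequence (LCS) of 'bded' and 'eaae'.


DP table for LCS of 'bded' and 'eaae':
       e  a  a  e
    0  0  0  0  0
  b 0  0  0  0  0
  d 0  0  0  0  0
  e 0  1  1  1  1
  d 0  1  1  1  1
LCS: 'e'
LCS length = 1

1


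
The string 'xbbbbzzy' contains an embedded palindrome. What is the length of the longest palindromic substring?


Scanning 'xbbbbzzy' for palindromic substrings.
Substring at positions 1-4: 'bbbb'.
Check: reverse('bbbb') = 'bbbb' -> palindrome confirmed.
Neighbouring characters ('x' / 'z') break symmetry, so it cannot extend further.
No longer palindromic substring exists; longest length = 4

4


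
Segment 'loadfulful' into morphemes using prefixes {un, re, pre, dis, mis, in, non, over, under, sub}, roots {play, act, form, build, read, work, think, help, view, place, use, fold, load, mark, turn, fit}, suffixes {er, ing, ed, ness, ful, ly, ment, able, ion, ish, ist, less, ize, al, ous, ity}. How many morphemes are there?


Segmenting 'loadfulful' against the inventory:
  'load' -> root (morpheme 1)
  'ful' -> suffix (morpheme 2)
  'ful' -> suffix (morpheme 3)
Total morphemes: 3

3


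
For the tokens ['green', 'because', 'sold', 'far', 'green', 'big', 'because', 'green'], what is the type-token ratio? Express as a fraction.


Tokens: 8
Unique types: ('because', 'big', 'far', 'green', 'sold') = 5
TTR = 5/8
Already in lowest terms.

5/8


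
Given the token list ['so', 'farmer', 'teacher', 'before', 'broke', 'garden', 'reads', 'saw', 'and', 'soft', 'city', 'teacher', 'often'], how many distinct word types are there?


Listing all tokens and tracking unique types:
  Token 1: 'so' -> NEW (unique so far: 1)
  Token 2: 'farmer' -> NEW (unique so far: 2)
  Token 3: 'teacher' -> NEW (unique so far: 3)
  Token 4: 'before' -> NEW (unique so far: 4)
  Token 5: 'broke' -> NEW (unique so far: 5)
  Token 6: 'garden' -> NEW (unique so far: 6)
  Token 7: 'reads' -> NEW (unique so far: 7)
  Token 8: 'saw' -> NEW (unique so far: 8)
  Token 9: 'and' -> NEW (unique so far: 9)
  Token 10: 'soft' -> NEW (unique so far: 10)
  Token 11: 'city' -> NEW (unique so far: 11)
  Token 12: 'teacher' -> duplicate (unique so far: 11)
  Token 13: 'often' -> NEW (unique so far: 12)
Unique types: ('and', 'before', 'broke', 'city', 'farmer', 'garden', 'often', 'reads', 'saw', 'so', 'soft', 'teacher')
Vocabulary size: 12

12


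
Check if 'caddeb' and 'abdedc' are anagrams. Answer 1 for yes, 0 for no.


Sort characters of 'caddeb': 'abcdde'
Sort characters of 'abdedc': 'abcdde'
Sorted forms match -> they ARE anagrams
Result: 1

1


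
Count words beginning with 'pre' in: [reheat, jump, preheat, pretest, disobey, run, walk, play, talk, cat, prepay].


Checking each word for prefix 'pre':
  'reheat' -> no (count: 0)
  'jump' -> no (count: 0)
  'preheat' -> YES, starts with 'pre' (count: 1)
  'pretest' -> YES, starts with 'pre' (count: 2)
  'disobey' -> no (count: 2)
  'run' -> no (count: 2)
  'walk' -> no (count: 2)
  'play' -> no (count: 2)
  'talk' -> no (count: 2)
  'cat' -> no (count: 2)
  'prepay' -> YES, starts with 'pre' (count: 3)
Total with prefix 'pre': 3

3


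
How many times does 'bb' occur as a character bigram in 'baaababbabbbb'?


Scanning 'baaababbabbbb' for bigram 'bb':
  Position 0: 'ba' -> no
  Position 1: 'aa' -> no
  Position 2: 'aa' -> no
  Position 3: 'ab' -> no
  Position 4: 'ba' -> no
  Position 5: 'ab' -> no
  Position 6: 'bb' -> MATCH
  Position 7: 'ba' -> no
  Position 8: 'ab' -> no
  Position 9: 'bb' -> MATCH
  Position 10: 'bb' -> MATCH
  Position 11: 'bb' -> MATCH
Total matches: 4

4


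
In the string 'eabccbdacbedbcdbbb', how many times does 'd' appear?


Scanning 'eabccbdacbedbcdbbb' for 'd':
  Position 6: 'd' -> MATCH (count: 1)
  Position 11: 'd' -> MATCH (count: 2)
  Position 14: 'd' -> MATCH (count: 3)
Total occurrences of 'd': 3

3


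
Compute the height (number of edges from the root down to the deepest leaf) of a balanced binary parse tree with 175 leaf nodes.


In a balanced binary tree with n leaves the deepest leaf is ceil(log2(n)) edges below the root.
log2(175) = 7.4512
ceil(7.4512) = 8
height (edges) = 8

8


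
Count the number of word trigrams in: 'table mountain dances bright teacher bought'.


Word trigrams from [6] words:
  Trigram 1: (table mountain dances)
  Trigram 2: (mountain dances bright)
  Trigram 3: (dances bright teacher)
  Trigram 4: (bright teacher bought)
Total word trigrams: 6 - 2 = 4

4


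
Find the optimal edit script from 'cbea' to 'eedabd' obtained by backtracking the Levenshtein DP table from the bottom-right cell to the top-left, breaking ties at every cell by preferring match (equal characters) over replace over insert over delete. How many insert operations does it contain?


Edit distance = 5. Backtracking from cell (4, 6) with preference match > replace > insert > delete,
then listing the resulting alignment 'cbea' -> 'eedabd' left to right:
  Step 1: replace c->e
  Step 2: replace b->e
  Step 3: replace e->d
  Step 4: keep 'a'
  Step 5: insert 'b' [insertion #1]
  Step 6: insert 'd' [insertion #2]
Total insertions: 2

2


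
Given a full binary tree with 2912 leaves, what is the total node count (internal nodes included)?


Leaf nodes (terminals): 2912
Internal nodes = n - 1 = 2912 - 1 = 2911
Total = leaves + internal = 2912 + 2911 = 5823

5823


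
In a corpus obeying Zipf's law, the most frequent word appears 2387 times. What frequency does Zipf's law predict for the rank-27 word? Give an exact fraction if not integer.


Zipf's law: freq(rank) = f1 / rank
f1 = 2387, rank = 27
freq = 2387 / 27
GCD(2387, 27) = 1
Simplified: 2387/27

2387/27


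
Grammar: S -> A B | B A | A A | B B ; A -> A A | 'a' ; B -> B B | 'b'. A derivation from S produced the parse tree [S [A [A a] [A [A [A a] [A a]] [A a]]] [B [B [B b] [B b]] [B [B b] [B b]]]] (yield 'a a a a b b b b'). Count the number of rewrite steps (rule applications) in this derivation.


Every bracketed nonterminal node [X ...] in the tree is produced by exactly one rule application.
Reading the tree off as a leftmost derivation:
  Step 1: S  =>  A B   (applied S -> A B)
  Step 2: A B  =>  A A B   (applied A -> A A)
  Step 3: A A B  =>  a A B   (applied A -> a)
  Step 4: a A B  =>  a A A B   (applied A -> A A)
  Step 5: a A A B  =>  a A A A B   (applied A -> A A)
  Step 6: a A A A B  =>  a a A A B   (applied A -> a)
  Step 7: a a A A B  =>  a a a A B   (applied A -> a)
  Step 8: a a a A B  =>  a a a a B   (applied A -> a)
  Step 9: a a a a B  =>  a a a a B B   (applied B -> B B)
  Step 10: a a a a B B  =>  a a a a B B B   (applied B -> B B)
  Step 11: a a a a B B B  =>  a a a a b B B   (applied B -> b)
  Step 12: a a a a b B B  =>  a a a a b b B   (applied B -> b)
  Step 13: a a a a b b B  =>  a a a a b b B B   (applied B -> B B)
  Step 14: a a a a b b B B  =>  a a a a b b b B   (applied B -> b)
  Step 15: a a a a b b b B  =>  a a a a b b b b   (applied B -> b)
Final yield: a a a a b b b b
Total rewrite steps: 15

15


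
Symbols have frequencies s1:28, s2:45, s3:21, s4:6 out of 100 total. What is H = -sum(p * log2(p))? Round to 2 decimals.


Computing entropy H = -sum(p_i * log2(p_i)):
  s1: p = 28/100 = 0.2800, -p*log2(p) = 0.5142
  s2: p = 45/100 = 0.4500, -p*log2(p) = 0.5184
  s3: p = 21/100 = 0.2100, -p*log2(p) = 0.4728
  s4: p = 6/100 = 0.0600, -p*log2(p) = 0.2435
H = sum of terms = 1.7489
Rounded to 2 decimals: 1.75

1.75


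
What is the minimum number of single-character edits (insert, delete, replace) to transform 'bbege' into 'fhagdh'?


Building DP table for s1='bbege' (len 5) and s2='fhagdh' (len 6):
       f  h  a  g  d  h
    0  1  2  3  4  5  6
  b 1  1  2  3  4  5  6
  b 2  2  2  3  4  5  6
  e 3  3  3  3  4  5  6
  g 4  4  4  4  3  4  5
  e 5  5  5  5  4  4  5
Edit distance = dp[5][6] = 5

5


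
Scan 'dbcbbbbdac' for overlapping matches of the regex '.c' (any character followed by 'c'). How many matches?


Pattern: .c means any character followed by 'c'.
Scanning 'dbcbbbbdac' position-by-position:
  Pos 0: window 'db' -> no
  Pos 1: window 'bc' -> MATCH
  Pos 2: window 'cb' -> no
  Pos 3: window 'bb' -> no
  Pos 4: window 'bb' -> no
  Pos 5: window 'bb' -> no
  Pos 6: window 'bd' -> no
  Pos 7: window 'da' -> no
  Pos 8: window 'ac' -> MATCH
  Pos 9: window 'c' -> no
Total matches: 2

2


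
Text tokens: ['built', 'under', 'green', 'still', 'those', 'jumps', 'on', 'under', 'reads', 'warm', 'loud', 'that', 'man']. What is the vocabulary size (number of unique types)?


Listing all tokens and tracking unique types:
  Token 1: 'built' -> NEW (unique so far: 1)
  Token 2: 'under' -> NEW (unique so far: 2)
  Token 3: 'green' -> NEW (unique so far: 3)
  Token 4: 'still' -> NEW (unique so far: 4)
  Token 5: 'those' -> NEW (unique so far: 5)
  Token 6: 'jumps' -> NEW (unique so far: 6)
  Token 7: 'on' -> NEW (unique so far: 7)
  Token 8: 'under' -> duplicate (unique so far: 7)
  Token 9: 'reads' -> NEW (unique so far: 8)
  Token 10: 'warm' -> NEW (unique so far: 9)
  Token 11: 'loud' -> NEW (unique so far: 10)
  Token 12: 'that' -> NEW (unique so far: 11)
  Token 13: 'man' -> NEW (unique so far: 12)
Unique types: ('built', 'green', 'jumps', 'loud', 'man', 'on', 'reads', 'still', 'that', 'those', 'under', 'warm')
Vocabulary size: 12

12


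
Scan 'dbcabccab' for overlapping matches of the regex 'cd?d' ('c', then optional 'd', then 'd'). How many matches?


Pattern: cd?d means 'c', then optional 'd', then 'd'.
Scanning 'dbcabccab' position-by-position:
  Pos 0: window 'dbc' -> no
  Pos 1: window 'bca' -> no
  Pos 2: window 'cab' -> no
  Pos 3: window 'abc' -> no
  Pos 4: window 'bcc' -> no
  Pos 5: window 'cca' -> no
  Pos 6: window 'cab' -> no
  Pos 7: window 'ab' -> no
  Pos 8: window 'b' -> no
Total matches: 0

0


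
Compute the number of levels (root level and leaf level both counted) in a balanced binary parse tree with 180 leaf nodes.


In a balanced binary tree with n leaves the deepest leaf is ceil(log2(n)) edges below the root,
so counting node levels inclusive of root and leaves gives ceil(log2(n)) + 1 levels.
log2(180) = 7.4919
ceil(7.4919) = 8
levels = 8 + 1 = 9

9


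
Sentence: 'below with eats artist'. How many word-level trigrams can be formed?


Word trigrams from [4] words:
  Trigram 1: (below with eats)
  Trigram 2: (with eats artist)
Total word trigrams: 4 - 2 = 2

2


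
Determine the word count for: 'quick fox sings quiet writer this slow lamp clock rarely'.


Counting words by splitting on spaces:
  Word 1: 'quick'
  Word 2: 'fox'
  Word 3: 'sings'
  Word 4: 'quiet'
  Word 5: 'writer'
  Word 6: 'this'
  Word 7: 'slow'
  Word 8: 'lamp'
  Word 9: 'clock'
  Word 10: 'rarely'
Total words: 10

10


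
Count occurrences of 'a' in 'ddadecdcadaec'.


Scanning 'ddadecdcadaec' for 'a':
  Position 2: 'a' -> MATCH (count: 1)
  Position 8: 'a' -> MATCH (count: 2)
  Position 10: 'a' -> MATCH (count: 3)
Total occurrences of 'a': 3

3


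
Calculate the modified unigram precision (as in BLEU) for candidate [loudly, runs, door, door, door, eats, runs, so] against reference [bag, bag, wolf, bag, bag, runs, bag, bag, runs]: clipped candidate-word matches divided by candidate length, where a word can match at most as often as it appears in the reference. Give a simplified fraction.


Reference word counts: {'bag': 6, 'runs': 2, 'wolf': 1}
Checking each candidate word (with clipping):
  'loudly' -> not in reference -> no match (matches: 0)
  'runs' -> in reference (ref count 2, used 1/2) -> match (matches: 1)
  'door' -> not in reference -> no match (matches: 1)
  'door' -> not in reference -> no match (matches: 1)
  'door' -> not in reference -> no match (matches: 1)
  'eats' -> not in reference -> no match (matches: 1)
  'runs' -> in reference (ref count 2, used 2/2) -> match (matches: 2)
  'so' -> not in reference -> no match (matches: 2)
Clipped matches: 2, Candidate length: 8
Precision = 2/8 = 1/4

1/4


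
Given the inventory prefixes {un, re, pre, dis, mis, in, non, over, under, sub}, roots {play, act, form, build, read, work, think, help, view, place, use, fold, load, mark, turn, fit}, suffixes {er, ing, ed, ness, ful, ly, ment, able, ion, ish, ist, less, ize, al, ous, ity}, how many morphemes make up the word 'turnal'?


Segmenting 'turnal' against the inventory:
  'turn' -> root (morpheme 1)
  'al' -> suffix (morpheme 2)
Total morphemes: 2

2


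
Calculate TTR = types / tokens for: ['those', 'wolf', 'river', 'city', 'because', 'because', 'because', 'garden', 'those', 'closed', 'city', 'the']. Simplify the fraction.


Tokens: 12
Unique types: ('because', 'city', 'closed', 'garden', 'river', 'the', 'those', 'wolf') = 8
TTR = 8/12
Simplify: divide both by 4 -> 2/3
TTR = 2/3

2/3


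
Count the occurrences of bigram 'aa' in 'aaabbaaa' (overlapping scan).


Scanning 'aaabbaaa' for bigram 'aa':
  Position 0: 'aa' -> MATCH
  Position 1: 'aa' -> MATCH
  Position 2: 'ab' -> no
  Position 3: 'bb' -> no
  Position 4: 'ba' -> no
  Position 5: 'aa' -> MATCH
  Position 6: 'aa' -> MATCH
Total matches: 4

4


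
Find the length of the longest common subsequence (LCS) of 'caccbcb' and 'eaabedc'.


DP table for LCS of 'caccbcb' and 'eaabedc':
       e  a  a  b  e  d  c
    0  0  0  0  0  0  0  0
  c 0  0  0  0  0  0  0  1
  a 0  0  1  1  1  1  1  1
  c 0  0  1  1  1  1  1  2
  c 0  0  1  1  1  1  1  2
  b 0  0  1  1  2  2  2  2
  c 0  0  1  1  2  2  2  3
  b 0  0  1  1  2  2  2  3
LCS: 'abc'
LCS length = 3

3


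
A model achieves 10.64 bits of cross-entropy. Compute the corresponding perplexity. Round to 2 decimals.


Perplexity formula: PP = 2^H
H = 10.64
PP = 2^10.64
Decompose: 2^10.64 = 2^10 * 2^0.64
2^10 = 1024, 2^0.64 ~ 1.5583292
PP ~ 1024 * 1.5583292 = 1595.7291008
Rounded to 2 decimals: 1595.73

1595.73


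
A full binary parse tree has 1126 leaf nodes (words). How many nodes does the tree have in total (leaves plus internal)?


Leaf nodes (terminals): 1126
Internal nodes = n - 1 = 1126 - 1 = 1125
Total = leaves + internal = 1126 + 1125 = 2251

2251


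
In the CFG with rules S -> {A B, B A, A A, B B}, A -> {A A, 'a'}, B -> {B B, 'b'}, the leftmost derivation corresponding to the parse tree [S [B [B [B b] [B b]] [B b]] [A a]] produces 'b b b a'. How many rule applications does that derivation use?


Every bracketed nonterminal node [X ...] in the tree is produced by exactly one rule application.
Reading the tree off as a leftmost derivation:
  Step 1: S  =>  B A   (applied S -> B A)
  Step 2: B A  =>  B B A   (applied B -> B B)
  Step 3: B B A  =>  B B B A   (applied B -> B B)
  Step 4: B B B A  =>  b B B A   (applied B -> b)
  Step 5: b B B A  =>  b b B A   (applied B -> b)
  Step 6: b b B A  =>  b b b A   (applied B -> b)
  Step 7: b b b A  =>  b b b a   (applied A -> a)
Final yield: b b b a
Total rewrite steps: 7

7


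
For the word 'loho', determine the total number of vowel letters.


Scanning each character of 'loho':
  Position 1: 'l' -> consonant (running count: 0)
  Position 2: 'o' -> vowel (running count: 1)
  Position 3: 'h' -> consonant (running count: 1)
  Position 4: 'o' -> vowel (running count: 2)
Total vowels: 2

2


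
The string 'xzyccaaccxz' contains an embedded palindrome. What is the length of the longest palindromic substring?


Scanning 'xzyccaaccxz' for palindromic substrings.
Substring at positions 3-8: 'ccaacc'.
Check: reverse('ccaacc') = 'ccaacc' -> palindrome confirmed.
Neighbouring characters ('y' / 'x') break symmetry, so it cannot extend further.
No longer palindromic substring exists; longest length = 6

6


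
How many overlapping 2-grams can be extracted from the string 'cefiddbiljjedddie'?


String 'cefiddbiljjedddie' has length L = 17.
Number of overlapping n-grams = L - n + 1
Substituting: 17 - 2 + 1 = 16

16


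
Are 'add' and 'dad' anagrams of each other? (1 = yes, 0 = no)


Sort characters of 'add': 'add'
Sort characters of 'dad': 'add'
Sorted forms match -> they ARE anagrams
Result: 1

1


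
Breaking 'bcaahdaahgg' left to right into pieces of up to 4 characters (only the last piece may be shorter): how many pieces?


'bcaahdaahgg' has 11 characters.
Chunking with max size 4:
  Chunk 1: 'bcaa' (positions 0-3)
  Chunk 2: 'hdaa' (positions 4-7)
  Chunk 3: 'hgg' (positions 8-10)
Total chunks: ceil(11 / 4) = 3

3


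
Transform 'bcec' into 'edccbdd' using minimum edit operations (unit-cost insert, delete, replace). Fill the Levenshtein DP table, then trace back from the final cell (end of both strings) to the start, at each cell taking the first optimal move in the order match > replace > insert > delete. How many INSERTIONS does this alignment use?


Edit distance = 6. Backtracking from cell (4, 7) with preference match > replace > insert > delete,
then listing the resulting alignment 'bcec' -> 'edccbdd' left to right:
  Step 1: insert 'e' [insertion #1]
  Step 2: insert 'd' [insertion #2]
  Step 3: replace b->c
  Step 4: keep 'c'
  Step 5: insert 'b' [insertion #3]
  Step 6: replace e->d
  Step 7: replace c->d
Total insertions: 3

3


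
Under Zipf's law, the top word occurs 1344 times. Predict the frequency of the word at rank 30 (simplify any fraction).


Zipf's law: freq(rank) = f1 / rank
f1 = 1344, rank = 30
freq = 1344 / 30
GCD(1344, 30) = 6
Simplified: 224/5

224/5


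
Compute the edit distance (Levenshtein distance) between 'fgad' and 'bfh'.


Building DP table for s1='fgad' (len 4) and s2='bfh' (len 3):
       b  f  h
    0  1  2  3
  f 1  1  1  2
  g 2  2  2  2
  a 3  3  3  3
  d 4  4  4  4
Edit distance = dp[4][3] = 4

4


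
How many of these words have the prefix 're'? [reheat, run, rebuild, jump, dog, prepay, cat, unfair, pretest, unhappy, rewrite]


Checking each word for prefix 're':
  'reheat' -> YES, starts with 're' (count: 1)
  'run' -> no (count: 1)
  'rebuild' -> YES, starts with 're' (count: 2)
  'jump' -> no (count: 2)
  'dog' -> no (count: 2)
  'prepay' -> no (count: 2)
  'cat' -> no (count: 2)
  'unfair' -> no (count: 2)
  'pretest' -> no (count: 2)
  'unhappy' -> no (count: 2)
  'rewrite' -> YES, starts with 're' (count: 3)
Total with prefix 're': 3

3


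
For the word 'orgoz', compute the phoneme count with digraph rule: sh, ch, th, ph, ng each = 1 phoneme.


Parsing 'orgoz' greedily, digraphs first:
  'o' -> vowel phoneme (phonemes so far: 1)
  'r' -> consonant phoneme (phonemes so far: 2)
  'g' -> consonant phoneme (phonemes so far: 3)
  'o' -> vowel phoneme (phonemes so far: 4)
  'z' -> consonant phoneme (phonemes so far: 5)
Total phonemes: 5

5


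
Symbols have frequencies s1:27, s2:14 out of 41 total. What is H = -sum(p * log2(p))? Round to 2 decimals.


Computing entropy H = -sum(p_i * log2(p_i)):
  s1: p = 27/41 = 0.6585, -p*log2(p) = 0.3969
  s2: p = 14/41 = 0.3415, -p*log2(p) = 0.5293
H = sum of terms = 0.9262
Rounded to 2 decimals: 0.93

0.93


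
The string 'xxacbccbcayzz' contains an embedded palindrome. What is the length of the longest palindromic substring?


Scanning 'xxacbccbcayzz' for palindromic substrings.
Substring at positions 2-9: 'acbccbca'.
Check: reverse('acbccbca') = 'acbccbca' -> palindrome confirmed.
Neighbouring characters ('x' / 'y') break symmetry, so it cannot extend further.
No longer palindromic substring exists; longest length = 8

8


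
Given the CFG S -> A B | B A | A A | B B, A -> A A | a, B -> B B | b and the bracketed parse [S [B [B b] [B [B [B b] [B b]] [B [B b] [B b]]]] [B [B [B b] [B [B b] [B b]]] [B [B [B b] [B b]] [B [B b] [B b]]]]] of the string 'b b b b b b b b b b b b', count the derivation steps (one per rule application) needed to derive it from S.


Every bracketed nonterminal node [X ...] in the tree is produced by exactly one rule application.
Reading the tree off as a leftmost derivation:
  Step 1: S  =>  B B   (applied S -> B B)
  Step 2: B B  =>  B B B   (applied B -> B B)
  Step 3: B B B  =>  b B B   (applied B -> b)
  Step 4: b B B  =>  b B B B   (applied B -> B B)
  Step 5: b B B B  =>  b B B B B   (applied B -> B B)
  Step 6: b B B B B  =>  b b B B B   (applied B -> b)
  Step 7: b b B B B  =>  b b b B B   (applied B -> b)
  Step 8: b b b B B  =>  b b b B B B   (applied B -> B B)
  Step 9: b b b B B B  =>  b b b b B B   (applied B -> b)
  Step 10: b b b b B B  =>  b b b b b B   (applied B -> b)
  Step 11: b b b b b B  =>  b b b b b B B   (applied B -> B B)
  Step 12: b b b b b B B  =>  b b b b b B B B   (applied B -> B B)
  Step 13: b b b b b B B B  =>  b b b b b b B B   (applied B -> b)
  Step 14: b b b b b b B B  =>  b b b b b b B B B   (applied B -> B B)
  Step 15: b b b b b b B B B  =>  b b b b b b b B B   (applied B -> b)
  Step 16: b b b b b b b B B  =>  b b b b b b b b B   (applied B -> b)
  Step 17: b b b b b b b b B  =>  b b b b b b b b B B   (applied B -> B B)
  Step 18: b b b b b b b b B B  =>  b b b b b b b b B B B   (applied B -> B B)
  Step 19: b b b b b b b b B B B  =>  b b b b b b b b b B B   (applied B -> b)
  Step 20: b b b b b b b b b B B  =>  b b b b b b b b b b B   (applied B -> b)
  Step 21: b b b b b b b b b b B  =>  b b b b b b b b b b B B   (applied B -> B B)
  Step 22: b b b b b b b b b b B B  =>  b b b b b b b b b b b B   (applied B -> b)
  Step 23: b b b b b b b b b b b B  =>  b b b b b b b b b b b b   (applied B -> b)
Final yield: b b b b b b b b b b b b
Total rewrite steps: 23

23


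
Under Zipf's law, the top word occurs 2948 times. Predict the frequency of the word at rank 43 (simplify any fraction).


Zipf's law: freq(rank) = f1 / rank
f1 = 2948, rank = 43
freq = 2948 / 43
GCD(2948, 43) = 1
Simplified: 2948/43

2948/43


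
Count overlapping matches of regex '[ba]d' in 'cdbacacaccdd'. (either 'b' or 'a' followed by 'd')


Pattern: [ba]d means either 'b' or 'a' followed by 'd'.
Scanning 'cdbacacaccdd' position-by-position:
  Pos 0: window 'cd' -> no
  Pos 1: window 'db' -> no
  Pos 2: window 'ba' -> no
  Pos 3: window 'ac' -> no
  Pos 4: window 'ca' -> no
  Pos 5: window 'ac' -> no
  Pos 6: window 'ca' -> no
  Pos 7: window 'ac' -> no
  Pos 8: window 'cc' -> no
  Pos 9: window 'cd' -> no
  Pos 10: window 'dd' -> no
  Pos 11: window 'd' -> no
Total matches: 0

0


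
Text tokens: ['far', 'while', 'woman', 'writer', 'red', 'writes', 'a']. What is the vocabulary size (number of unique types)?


Listing all tokens and tracking unique types:
  Token 1: 'far' -> NEW (unique so far: 1)
  Token 2: 'while' -> NEW (unique so far: 2)
  Token 3: 'woman' -> NEW (unique so far: 3)
  Token 4: 'writer' -> NEW (unique so far: 4)
  Token 5: 'red' -> NEW (unique so far: 5)
  Token 6: 'writes' -> NEW (unique so far: 6)
  Token 7: 'a' -> NEW (unique so far: 7)
Unique types: ('a', 'far', 'red', 'while', 'woman', 'writer', 'writes')
Vocabulary size: 7

7


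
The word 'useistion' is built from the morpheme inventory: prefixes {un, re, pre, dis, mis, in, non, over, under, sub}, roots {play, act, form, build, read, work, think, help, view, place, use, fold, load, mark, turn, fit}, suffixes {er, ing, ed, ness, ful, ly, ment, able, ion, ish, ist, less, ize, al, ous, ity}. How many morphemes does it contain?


Segmenting 'useistion' against the inventory:
  'use' -> root (morpheme 1)
  'ist' -> suffix (morpheme 2)
  'ion' -> suffix (morpheme 3)
Total morphemes: 3

3


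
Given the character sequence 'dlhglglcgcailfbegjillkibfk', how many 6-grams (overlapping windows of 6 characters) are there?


String 'dlhglglcgcailfbegjillkibfk' has length L = 26.
Number of overlapping n-grams = L - n + 1
Substituting: 26 - 6 + 1 = 21

21


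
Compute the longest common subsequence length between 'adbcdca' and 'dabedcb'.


DP table for LCS of 'adbcdca' and 'dabedcb':
       d  a  b  e  d  c  b
    0  0  0  0  0  0  0  0
  a 0  0  1  1  1  1  1  1
  d 0  1  1  1  1  2  2  2
  b 0  1  1  2  2  2  2  3
  c 0  1  1  2  2  2  3  3
  d 0  1  1  2  2  3  3  3
  c 0  1  1  2  2  3  4  4
  a 0  1  2  2  2  3  4  4
LCS: 'abdc'
LCS length = 4

4


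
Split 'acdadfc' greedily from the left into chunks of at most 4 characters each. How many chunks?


'acdadfc' has 7 characters.
Chunking with max size 4:
  Chunk 1: 'acda' (positions 0-3)
  Chunk 2: 'dfc' (positions 4-6)
Total chunks: ceil(7 / 4) = 2

2


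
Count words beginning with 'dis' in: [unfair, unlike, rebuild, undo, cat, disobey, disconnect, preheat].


Checking each word for prefix 'dis':
  'unfair' -> no (count: 0)
  'unlike' -> no (count: 0)
  'rebuild' -> no (count: 0)
  'undo' -> no (count: 0)
  'cat' -> no (count: 0)
  'disobey' -> YES, starts with 'dis' (count: 1)
  'disconnect' -> YES, starts with 'dis' (count: 2)
  'preheat' -> no (count: 2)
Total with prefix 'dis': 2

2


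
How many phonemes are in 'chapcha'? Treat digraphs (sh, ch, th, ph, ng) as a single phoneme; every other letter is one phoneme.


Parsing 'chapcha' greedily, digraphs first:
  'ch' -> digraph (1 consonant phoneme) (phonemes so far: 1)
  'a' -> vowel phoneme (phonemes so far: 2)
  'p' -> consonant phoneme (phonemes so far: 3)
  'ch' -> digraph (1 consonant phoneme) (phonemes so far: 4)
  'a' -> vowel phoneme (phonemes so far: 5)
Total phonemes: 5

5


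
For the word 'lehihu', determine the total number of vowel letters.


Scanning each character of 'lehihu':
  Position 1: 'l' -> consonant (running count: 0)
  Position 2: 'e' -> vowel (running count: 1)
  Position 3: 'h' -> consonant (running count: 1)
  Position 4: 'i' -> vowel (running count: 2)
  Position 5: 'h' -> consonant (running count: 2)
  Position 6: 'u' -> vowel (running count: 3)
Total vowels: 3

3


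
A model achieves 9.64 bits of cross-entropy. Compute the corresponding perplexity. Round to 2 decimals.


Perplexity formula: PP = 2^H
H = 9.64
PP = 2^9.64
Decompose: 2^9.64 = 2^9 * 2^0.64
2^9 = 512, 2^0.64 ~ 1.5583292
PP ~ 512 * 1.5583292 = 797.8645504
Rounded to 2 decimals: 797.86

797.86


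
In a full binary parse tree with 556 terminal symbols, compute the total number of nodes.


Leaf nodes (terminals): 556
Internal nodes = n - 1 = 556 - 1 = 555
Total = leaves + internal = 556 + 555 = 1111

1111


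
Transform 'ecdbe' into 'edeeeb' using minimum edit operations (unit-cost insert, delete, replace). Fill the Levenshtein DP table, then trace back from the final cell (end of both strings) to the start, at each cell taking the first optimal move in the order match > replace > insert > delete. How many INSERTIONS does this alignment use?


Edit distance = 4. Backtracking from cell (5, 6) with preference match > replace > insert > delete,
then listing the resulting alignment 'ecdbe' -> 'edeeeb' left to right:
  Step 1: keep 'e'
  Step 2: replace c->d
  Step 3: replace d->e
  Step 4: replace b->e
  Step 5: keep 'e'
  Step 6: insert 'b' [insertion #1]
Total insertions: 1

1


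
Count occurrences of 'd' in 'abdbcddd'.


Scanning 'abdbcddd' for 'd':
  Position 2: 'd' -> MATCH (count: 1)
  Position 5: 'd' -> MATCH (count: 2)
  Position 6: 'd' -> MATCH (count: 3)
  Position 7: 'd' -> MATCH (count: 4)
Total occurrences of 'd': 4

4


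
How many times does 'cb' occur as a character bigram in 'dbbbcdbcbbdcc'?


Scanning 'dbbbcdbcbbdcc' for bigram 'cb':
  Position 0: 'db' -> no
  Position 1: 'bb' -> no
  Position 2: 'bb' -> no
  Position 3: 'bc' -> no
  Position 4: 'cd' -> no
  Position 5: 'db' -> no
  Position 6: 'bc' -> no
  Position 7: 'cb' -> MATCH
  Position 8: 'bb' -> no
  Position 9: 'bd' -> no
  Position 10: 'dc' -> no
  Position 11: 'cc' -> no
Total matches: 1

1


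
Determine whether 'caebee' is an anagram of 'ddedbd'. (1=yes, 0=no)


Sort characters of 'caebee': 'abceee'
Sort characters of 'ddedbd': 'bdddde'
Sorted forms differ -> they are NOT anagrams
Result: 0

0


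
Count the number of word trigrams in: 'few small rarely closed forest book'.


Word trigrams from [6] words:
  Trigram 1: (few small rarely)
  Trigram 2: (small rarely closed)
  Trigram 3: (rarely closed forest)
  Trigram 4: (closed forest book)
Total word trigrams: 6 - 2 = 4

4


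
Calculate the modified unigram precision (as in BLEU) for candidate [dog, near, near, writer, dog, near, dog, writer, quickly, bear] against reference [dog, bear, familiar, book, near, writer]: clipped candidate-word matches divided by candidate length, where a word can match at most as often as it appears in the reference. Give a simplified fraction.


Reference word counts: {'bear': 1, 'book': 1, 'dog': 1, 'familiar': 1, 'near': 1, 'writer': 1}
Checking each candidate word (with clipping):
  'dog' -> in reference (ref count 1, used 1/1) -> match (matches: 1)
  'near' -> in reference (ref count 1, used 1/1) -> match (matches: 2)
  'near' -> ref count 1 already used up (1/1) -> clipped, no match (matches: 2)
  'writer' -> in reference (ref count 1, used 1/1) -> match (matches: 3)
  'dog' -> ref count 1 already used up (1/1) -> clipped, no match (matches: 3)
  'near' -> ref count 1 already used up (1/1) -> clipped, no match (matches: 3)
  'dog' -> ref count 1 already used up (1/1) -> clipped, no match (matches: 3)
  'writer' -> ref count 1 already used up (1/1) -> clipped, no match (matches: 3)
  'quickly' -> not in reference -> no match (matches: 3)
  'bear' -> in reference (ref count 1, used 1/1) -> match (matches: 4)
Clipped matches: 4, Candidate length: 10
Precision = 4/10 = 2/5

2/5
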